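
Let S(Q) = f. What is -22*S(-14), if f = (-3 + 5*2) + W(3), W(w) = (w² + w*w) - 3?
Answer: -484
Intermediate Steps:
W(w) = -3 + 2*w² (W(w) = (w² + w²) - 3 = 2*w² - 3 = -3 + 2*w²)
f = 22 (f = (-3 + 5*2) + (-3 + 2*3²) = (-3 + 10) + (-3 + 2*9) = 7 + (-3 + 18) = 7 + 15 = 22)
S(Q) = 22
-22*S(-14) = -22*22 = -484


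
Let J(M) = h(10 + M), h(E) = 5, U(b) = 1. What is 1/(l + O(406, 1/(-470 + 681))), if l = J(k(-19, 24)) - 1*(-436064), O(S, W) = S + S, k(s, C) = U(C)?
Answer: 1/436881 ≈ 2.2890e-6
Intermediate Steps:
k(s, C) = 1
J(M) = 5
O(S, W) = 2*S
l = 436069 (l = 5 - 1*(-436064) = 5 + 436064 = 436069)
1/(l + O(406, 1/(-470 + 681))) = 1/(436069 + 2*406) = 1/(436069 + 812) = 1/436881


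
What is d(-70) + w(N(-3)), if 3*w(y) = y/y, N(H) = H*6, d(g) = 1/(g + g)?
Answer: 137/420 ≈ 0.32619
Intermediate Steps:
d(g) = 1/(2*g)
N(H) = 6*H
w(y) = ⅓ (w(y) = (y/y)/3 = (⅓)*1 = ⅓)
d(-70) + w(N(-3)) = (½)/(-70) + ⅓ = (½)*(-1/70) + ⅓ = -1/140 + ⅓ = 137/420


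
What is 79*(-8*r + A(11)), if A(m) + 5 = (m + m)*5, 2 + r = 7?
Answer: 5135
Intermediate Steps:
r = 5 (r = -2 + 7 = 5)
A(m) = -5 + 10*m (A(m) = -5 + (m + m)*5 = -5 + (2*m)*5 = -5 + 10*m)
79*(-8*r + A(11)) = 79*(-8*5 + (-5 + 10*11)) = 79*(-40 + (-5 + 110)) = 79*(-40 + 105) = 79*65 = 5135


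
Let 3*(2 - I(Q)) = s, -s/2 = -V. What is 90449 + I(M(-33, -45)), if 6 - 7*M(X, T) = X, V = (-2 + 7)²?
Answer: 271303/3 ≈ 90434.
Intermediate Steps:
V = 25 (V = 5² = 25)
M(X, T) = 6/7 - X/7
s = 50 (s = -(-2)*25 = -2*(-25) = 50)
I(Q) = -44/3 (I(Q) = 2 - ⅓*50 = 2 - 50/3 = -44/3)
90449 + I(M(-33, -45)) = 90449 - 44/3 = 271303/3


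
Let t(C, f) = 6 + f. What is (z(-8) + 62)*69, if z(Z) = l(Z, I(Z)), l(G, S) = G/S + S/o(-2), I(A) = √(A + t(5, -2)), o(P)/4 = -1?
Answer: 4278 + 483*I/2 ≈ 4278.0 + 241.5*I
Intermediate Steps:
o(P) = -4 (o(P) = 4*(-1) = -4)
I(A) = √(4 + A) (I(A) = √(A + (6 - 2)) = √(A + 4) = √(4 + A))
l(G, S) = -S/4 + G/S (l(G, S) = G/S + S/(-4) = G/S + S*(-¼) = G/S - S/4 = -S/4 + G/S)
z(Z) = -√(4 + Z)/4 + Z/√(4 + Z) (z(Z) = -√(4 + Z)/4 + Z/(√(4 + Z)) = -√(4 + Z)/4 + Z/√(4 + Z))
(z(-8) + 62)*69 = ((-4 + 3*(-8))/(4*√(4 - 8)) + 62)*69 = ((-4 - 24)/(4*√(-4)) + 62)*69 = ((¼)*(-I/2)*(-28) + 62)*69 = (7*I/2 + 62)*69 = (62 + 7*I/2)*69 = 4278 + 483*I/2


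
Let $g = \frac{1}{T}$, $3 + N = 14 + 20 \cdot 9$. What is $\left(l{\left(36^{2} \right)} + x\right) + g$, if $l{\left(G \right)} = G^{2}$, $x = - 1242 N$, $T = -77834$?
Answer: $\frac{112267294595}{77834} \approx 1.4424 \cdot 10^{6}$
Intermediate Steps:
$N = 191$ ($N = -3 + \left(14 + 20 \cdot 9\right) = -3 + \left(14 + 180\right) = -3 + 194 = 191$)
$x = -237222$ ($x = \left(-1242\right) 191 = -237222$)
$g = - \frac{1}{77834}$ ($g = \frac{1}{-77834} = - \frac{1}{77834} \approx -1.2848 \cdot 10^{-5}$)
$\left(l{\left(36^{2} \right)} + x\right) + g = \left(\left(36^{2}\right)^{2} - 237222\right) - \frac{1}{77834} = \left(1296^{2} - 237222\right) - \frac{1}{77834} = \left(1679616 - 237222\right) - \frac{1}{77834} = 1442394 - \frac{1}{77834} = \frac{112267294595}{77834}$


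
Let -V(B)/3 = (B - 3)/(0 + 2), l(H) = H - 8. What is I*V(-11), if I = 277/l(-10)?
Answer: -1939/6 ≈ -323.17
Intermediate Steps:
l(H) = -8 + H
I = -277/18 (I = 277/(-8 - 10) = 277/(-18) = 277*(-1/18) = -277/18 ≈ -15.389)
V(B) = 9/2 - 3*B/2 (V(B) = -3*(B - 3)/(0 + 2) = -3*(-3 + B)/2 = -3*(-3/2 + B/2) = 9/2 - 3*B/2)
I*V(-11) = -277*(9/2 - 3/2*(-11))/18 = -277*(9/2 + 33/2)/18 = -277/18*21 = -1939/6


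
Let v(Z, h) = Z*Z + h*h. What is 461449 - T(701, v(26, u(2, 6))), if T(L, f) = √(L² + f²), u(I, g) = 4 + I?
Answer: 461449 - √998345 ≈ 4.6045e+5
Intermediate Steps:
v(Z, h) = Z² + h²
461449 - T(701, v(26, u(2, 6))) = 461449 - √(701² + (26² + (4 + 2)²)²) = 461449 - √(491401 + (676 + 6²)²) = 461449 - √(491401 + (676 + 36)²) = 461449 - √(491401 + 712²) = 461449 - √(491401 + 506944) = 461449 - √998345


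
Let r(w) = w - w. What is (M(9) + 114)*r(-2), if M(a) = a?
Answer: 0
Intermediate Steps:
r(w) = 0
(M(9) + 114)*r(-2) = (9 + 114)*0 = 123*0 = 0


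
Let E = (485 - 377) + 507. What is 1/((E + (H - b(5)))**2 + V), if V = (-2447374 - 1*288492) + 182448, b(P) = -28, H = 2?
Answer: -1/2137393 ≈ -4.6786e-7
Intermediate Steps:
E = 615 (E = 108 + 507 = 615)
V = -2553418 (V = (-2447374 - 288492) + 182448 = -2735866 + 182448 = -2553418)
1/((E + (H - b(5)))**2 + V) = 1/((615 + (2 - 1*(-28)))**2 - 2553418) = 1/((615 + (2 + 28))**2 - 2553418) = 1/((615 + 30)**2 - 2553418) = 1/(645**2 - 2553418) = 1/(416025 - 2553418) = 1/(-2137393) = -1/2137393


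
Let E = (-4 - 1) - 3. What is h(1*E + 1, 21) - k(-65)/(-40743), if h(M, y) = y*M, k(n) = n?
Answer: -5989286/40743 ≈ -147.00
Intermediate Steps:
E = -8 (E = -5 - 3 = -8)
h(M, y) = M*y
h(1*E + 1, 21) - k(-65)/(-40743) = (1*(-8) + 1)*21 - (-65)/(-40743) = (-8 + 1)*21 - (-65)*(-1)/40743 = -7*21 - 1*65/40743 = -147 - 65/40743 = -5989286/40743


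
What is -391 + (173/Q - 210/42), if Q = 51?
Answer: -20023/51 ≈ -392.61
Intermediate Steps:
-391 + (173/Q - 210/42) = -391 + (173/51 - 210/42) = -391 + (173*(1/51) - 210*1/42) = -391 + (173/51 - 5) = -391 - 82/51 = -20023/51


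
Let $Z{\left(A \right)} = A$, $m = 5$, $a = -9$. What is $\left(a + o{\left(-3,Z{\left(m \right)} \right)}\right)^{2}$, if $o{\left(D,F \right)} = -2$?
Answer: $121$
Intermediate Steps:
$\left(a + o{\left(-3,Z{\left(m \right)} \right)}\right)^{2} = \left(-9 - 2\right)^{2} = \left(-11\right)^{2} = 121$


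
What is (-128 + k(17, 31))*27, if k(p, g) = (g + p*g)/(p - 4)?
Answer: -29862/13 ≈ -2297.1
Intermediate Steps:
k(p, g) = (g + g*p)/(-4 + p)
(-128 + k(17, 31))*27 = (-128 + 31*(1 + 17)/(-4 + 17))*27 = (-128 + 31*18/13)*27 = (-128 + 31*(1/13)*18)*27 = (-128 + 558/13)*27 = -1106/13*27 = -29862/13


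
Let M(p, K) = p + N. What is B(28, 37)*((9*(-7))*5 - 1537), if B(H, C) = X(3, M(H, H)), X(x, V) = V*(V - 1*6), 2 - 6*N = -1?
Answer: -1187595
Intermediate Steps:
N = ½ (N = ⅓ - ⅙*(-1) = ⅓ + ⅙ = ½ ≈ 0.50000)
M(p, K) = ½ + p (M(p, K) = p + ½ = ½ + p)
X(x, V) = V*(-6 + V) (X(x, V) = V*(V - 6) = V*(-6 + V))
B(H, C) = (½ + H)*(-11/2 + H) (B(H, C) = (½ + H)*(-6 + (½ + H)) = (½ + H)*(-11/2 + H))
B(28, 37)*((9*(-7))*5 - 1537) = (-11/4 + 28² - 5*28)*((9*(-7))*5 - 1537) = (-11/4 + 784 - 140)*(-63*5 - 1537) = 2565*(-315 - 1537)/4 = (2565/4)*(-1852) = -1187595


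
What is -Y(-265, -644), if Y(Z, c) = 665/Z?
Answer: 133/53 ≈ 2.5094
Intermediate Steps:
-Y(-265, -644) = -665/(-265) = -665*(-1)/265 = -1*(-133/53) = 133/53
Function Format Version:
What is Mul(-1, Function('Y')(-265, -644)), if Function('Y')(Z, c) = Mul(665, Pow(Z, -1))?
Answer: Rational(133, 53) ≈ 2.5094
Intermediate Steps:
Mul(-1, Function('Y')(-265, -644)) = Mul(-1, Mul(665, Pow(-265, -1))) = Mul(-1, Mul(665, Rational(-1, 265))) = Mul(-1, Rational(-133, 53)) = Rational(133, 53)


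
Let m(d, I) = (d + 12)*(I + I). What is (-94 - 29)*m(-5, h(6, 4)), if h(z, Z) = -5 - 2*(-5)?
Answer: -8610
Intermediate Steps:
h(z, Z) = 5 (h(z, Z) = -5 + 10 = 5)
m(d, I) = 2*I*(12 + d) (m(d, I) = (12 + d)*(2*I) = 2*I*(12 + d))
(-94 - 29)*m(-5, h(6, 4)) = (-94 - 29)*(2*5*(12 - 5)) = -246*5*7 = -123*70 = -8610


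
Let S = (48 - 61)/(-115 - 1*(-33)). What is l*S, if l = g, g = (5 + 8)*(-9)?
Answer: -1521/82 ≈ -18.549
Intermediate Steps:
S = 13/82 (S = -13/(-115 + 33) = -13/(-82) = -13*(-1/82) = 13/82 ≈ 0.15854)
g = -117 (g = 13*(-9) = -117)
l = -117
l*S = -117*13/82 = -1521/82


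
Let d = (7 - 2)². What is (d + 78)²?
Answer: 10609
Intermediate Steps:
d = 25 (d = 5² = 25)
(d + 78)² = (25 + 78)² = 103² = 10609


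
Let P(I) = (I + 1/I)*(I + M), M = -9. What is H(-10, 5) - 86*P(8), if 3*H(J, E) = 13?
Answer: 8437/12 ≈ 703.08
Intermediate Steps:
H(J, E) = 13/3 (H(J, E) = (⅓)*13 = 13/3)
P(I) = (-9 + I)*(I + 1/I) (P(I) = (I + 1/I)*(I - 9) = (I + 1/I)*(-9 + I) = (-9 + I)*(I + 1/I))
H(-10, 5) - 86*P(8) = 13/3 - 86*(1 + 8² - 9*8 - 9/8) = 13/3 - 86*(1 + 64 - 72 - 9*⅛) = 13/3 - 86*(1 + 64 - 72 - 9/8) = 13/3 - 86*(-65/8) = 13/3 + 2795/4 = 8437/12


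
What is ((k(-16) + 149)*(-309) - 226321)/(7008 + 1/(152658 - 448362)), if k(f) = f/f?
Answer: -80629905384/2072293631 ≈ -38.909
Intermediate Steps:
k(f) = 1
((k(-16) + 149)*(-309) - 226321)/(7008 + 1/(152658 - 448362)) = ((1 + 149)*(-309) - 226321)/(7008 + 1/(152658 - 448362)) = (150*(-309) - 226321)/(7008 + 1/(-295704)) = (-46350 - 226321)/(7008 - 1/295704) = -272671/2072293631/295704 = -272671*295704/2072293631 = -80629905384/2072293631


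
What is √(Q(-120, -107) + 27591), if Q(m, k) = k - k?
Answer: √27591 ≈ 166.11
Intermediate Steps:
Q(m, k) = 0
√(Q(-120, -107) + 27591) = √(0 + 27591) = √27591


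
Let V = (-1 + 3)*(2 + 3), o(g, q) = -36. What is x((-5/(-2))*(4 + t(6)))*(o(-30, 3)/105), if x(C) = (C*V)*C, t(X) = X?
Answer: -15000/7 ≈ -2142.9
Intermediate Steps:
V = 10 (V = 2*5 = 10)
x(C) = 10*C² (x(C) = (C*10)*C = (10*C)*C = 10*C²)
x((-5/(-2))*(4 + t(6)))*(o(-30, 3)/105) = (10*((-5/(-2))*(4 + 6))²)*(-36/105) = (10*(-5*(-½)*10)²)*(-36*1/105) = (10*((5/2)*10)²)*(-12/35) = (10*25²)*(-12/35) = (10*625)*(-12/35) = 6250*(-12/35) = -15000/7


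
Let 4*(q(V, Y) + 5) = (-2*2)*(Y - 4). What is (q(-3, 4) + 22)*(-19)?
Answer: -323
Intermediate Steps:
q(V, Y) = -1 - Y (q(V, Y) = -5 + ((-2*2)*(Y - 4))/4 = -5 + (-4*(-4 + Y))/4 = -5 + (16 - 4*Y)/4 = -5 + (4 - Y) = -1 - Y)
(q(-3, 4) + 22)*(-19) = ((-1 - 1*4) + 22)*(-19) = ((-1 - 4) + 22)*(-19) = (-5 + 22)*(-19) = 17*(-19) = -323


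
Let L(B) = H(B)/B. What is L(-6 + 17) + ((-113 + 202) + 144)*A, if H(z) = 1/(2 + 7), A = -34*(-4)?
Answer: 3137113/99 ≈ 31688.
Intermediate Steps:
A = 136
H(z) = ⅑ (H(z) = 1/9 = ⅑)
L(B) = 1/(9*B)
L(-6 + 17) + ((-113 + 202) + 144)*A = 1/(9*(-6 + 17)) + ((-113 + 202) + 144)*136 = (⅑)/11 + (89 + 144)*136 = (⅑)*(1/11) + 233*136 = 1/99 + 31688 = 3137113/99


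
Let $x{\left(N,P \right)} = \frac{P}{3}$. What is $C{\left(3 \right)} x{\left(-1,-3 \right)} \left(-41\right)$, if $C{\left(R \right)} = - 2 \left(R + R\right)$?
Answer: $-492$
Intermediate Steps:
$C{\left(R \right)} = - 4 R$ ($C{\left(R \right)} = - 2 \cdot 2 R = - 4 R$)
$x{\left(N,P \right)} = \frac{P}{3}$ ($x{\left(N,P \right)} = P \frac{1}{3} = \frac{P}{3}$)
$C{\left(3 \right)} x{\left(-1,-3 \right)} \left(-41\right) = \left(-4\right) 3 \cdot \frac{1}{3} \left(-3\right) \left(-41\right) = \left(-12\right) \left(-1\right) \left(-41\right) = 12 \left(-41\right) = -492$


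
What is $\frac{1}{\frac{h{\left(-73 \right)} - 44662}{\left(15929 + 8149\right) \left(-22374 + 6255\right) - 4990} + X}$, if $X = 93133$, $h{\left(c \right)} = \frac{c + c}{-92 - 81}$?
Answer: $\frac{16786115264}{1563341274813707} \approx 1.0737 \cdot 10^{-5}$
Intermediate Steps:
$h{\left(c \right)} = - \frac{2 c}{173}$ ($h{\left(c \right)} = \frac{2 c}{-173} = 2 c \left(- \frac{1}{173}\right) = - \frac{2 c}{173}$)
$\frac{1}{\frac{h{\left(-73 \right)} - 44662}{\left(15929 + 8149\right) \left(-22374 + 6255\right) - 4990} + X} = \frac{1}{\frac{\left(- \frac{2}{173}\right) \left(-73\right) - 44662}{\left(15929 + 8149\right) \left(-22374 + 6255\right) - 4990} + 93133} = \frac{1}{\frac{\frac{146}{173} - 44662}{24078 \left(-16119\right) - 4990} + 93133} = \frac{1}{- \frac{7726380}{173 \left(-388113282 - 4990\right)} + 93133} = \frac{1}{- \frac{7726380}{173 \left(-388118272\right)} + 93133} = \frac{1}{\left(- \frac{7726380}{173}\right) \left(- \frac{1}{388118272}\right) + 93133} = \frac{1}{\frac{1931595}{16786115264} + 93133} = \frac{1}{\frac{1563341274813707}{16786115264}} = \frac{16786115264}{1563341274813707}$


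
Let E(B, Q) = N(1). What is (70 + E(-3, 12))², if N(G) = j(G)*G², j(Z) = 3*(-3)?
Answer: 3721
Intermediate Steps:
j(Z) = -9
N(G) = -9*G²
E(B, Q) = -9 (E(B, Q) = -9*1² = -9*1 = -9)
(70 + E(-3, 12))² = (70 - 9)² = 61² = 3721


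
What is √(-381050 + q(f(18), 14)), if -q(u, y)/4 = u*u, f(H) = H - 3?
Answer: 5*I*√15278 ≈ 618.02*I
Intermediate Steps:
f(H) = -3 + H
q(u, y) = -4*u² (q(u, y) = -4*u*u = -4*u²)
√(-381050 + q(f(18), 14)) = √(-381050 - 4*(-3 + 18)²) = √(-381050 - 4*15²) = √(-381050 - 4*225) = √(-381050 - 900) = √(-381950) = 5*I*√15278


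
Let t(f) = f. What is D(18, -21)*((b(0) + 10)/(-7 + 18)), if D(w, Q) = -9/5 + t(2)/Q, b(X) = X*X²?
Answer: -398/231 ≈ -1.7229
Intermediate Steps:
b(X) = X³
D(w, Q) = -9/5 + 2/Q
D(18, -21)*((b(0) + 10)/(-7 + 18)) = (-9/5 + 2/(-21))*((0³ + 10)/(-7 + 18)) = (-9/5 + 2*(-1/21))*((0 + 10)/11) = (-9/5 - 2/21)*(10*(1/11)) = -199/105*10/11 = -398/231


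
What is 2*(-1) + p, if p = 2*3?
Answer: 4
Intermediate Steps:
p = 6
2*(-1) + p = 2*(-1) + 6 = -2 + 6 = 4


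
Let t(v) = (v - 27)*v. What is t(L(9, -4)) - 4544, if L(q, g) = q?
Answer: -4706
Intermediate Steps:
t(v) = v*(-27 + v) (t(v) = (-27 + v)*v = v*(-27 + v))
t(L(9, -4)) - 4544 = 9*(-27 + 9) - 4544 = 9*(-18) - 4544 = -162 - 4544 = -4706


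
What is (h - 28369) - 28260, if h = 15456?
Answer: -41173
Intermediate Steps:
(h - 28369) - 28260 = (15456 - 28369) - 28260 = -12913 - 28260 = -41173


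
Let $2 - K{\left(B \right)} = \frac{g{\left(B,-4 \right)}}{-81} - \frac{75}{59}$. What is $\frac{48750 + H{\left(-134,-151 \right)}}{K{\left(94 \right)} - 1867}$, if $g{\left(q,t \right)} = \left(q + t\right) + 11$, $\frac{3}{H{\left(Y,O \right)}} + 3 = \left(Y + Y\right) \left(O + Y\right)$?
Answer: $- \frac{5931342353529}{226605492659} \approx -26.175$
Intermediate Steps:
$H{\left(Y,O \right)} = \frac{3}{-3 + 2 Y \left(O + Y\right)}$ ($H{\left(Y,O \right)} = \frac{3}{-3 + \left(Y + Y\right) \left(O + Y\right)} = \frac{3}{-3 + 2 Y \left(O + Y\right)}$)
$g{\left(q,t \right)} = 11 + q + t$
$K{\left(B \right)} = \frac{16046}{4779} + \frac{B}{81}$ ($K{\left(B \right)} = 2 - \left(\frac{11 + B - 4}{-81} - \frac{75}{59}\right) = 2 - \left(\left(7 + B\right) \left(- \frac{1}{81}\right) - \frac{75}{59}\right) = 2 - \left(\left(- \frac{7}{81} - \frac{B}{81}\right) - \frac{75}{59}\right) = 2 - \left(- \frac{6488}{4779} - \frac{B}{81}\right) = 2 + \left(\frac{6488}{4779} + \frac{B}{81}\right) = \frac{16046}{4779} + \frac{B}{81}$)
$\frac{48750 + H{\left(-134,-151 \right)}}{K{\left(94 \right)} - 1867} = \frac{48750 + \frac{3}{-3 + 2 \left(-134\right)^{2} + 2 \left(-151\right) \left(-134\right)}}{\left(\frac{16046}{4779} + \frac{1}{81} \cdot 94\right) - 1867} = \frac{48750 + \frac{3}{-3 + 2 \cdot 17956 + 40468}}{\left(\frac{16046}{4779} + \frac{94}{81}\right) - 1867} = \frac{48750 + \frac{3}{-3 + 35912 + 40468}}{\frac{21592}{4779} - 1867} = \frac{48750 + \frac{3}{76377}}{- \frac{8900801}{4779}} = \left(48750 + 3 \cdot \frac{1}{76377}\right) \left(- \frac{4779}{8900801}\right) = \left(48750 + \frac{1}{25459}\right) \left(- \frac{4779}{8900801}\right) = \frac{1241126251}{25459} \left(- \frac{4779}{8900801}\right) = - \frac{5931342353529}{226605492659}$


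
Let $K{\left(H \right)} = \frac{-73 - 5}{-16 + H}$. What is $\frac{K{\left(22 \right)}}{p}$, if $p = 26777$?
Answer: $- \frac{13}{26777} \approx -0.00048549$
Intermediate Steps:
$K{\left(H \right)} = - \frac{78}{-16 + H}$
$\frac{K{\left(22 \right)}}{p} = \frac{\left(-78\right) \frac{1}{-16 + 22}}{26777} = - \frac{78}{6} \cdot \frac{1}{26777} = \left(-78\right) \frac{1}{6} \cdot \frac{1}{26777} = \left(-13\right) \frac{1}{26777} = - \frac{13}{26777}$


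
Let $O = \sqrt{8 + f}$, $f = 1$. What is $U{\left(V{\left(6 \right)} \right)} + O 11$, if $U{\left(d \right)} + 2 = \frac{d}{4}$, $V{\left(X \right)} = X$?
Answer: $\frac{65}{2} \approx 32.5$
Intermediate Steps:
$U{\left(d \right)} = -2 + \frac{d}{4}$
$O = 3$ ($O = \sqrt{8 + 1} = \sqrt{9} = 3$)
$U{\left(V{\left(6 \right)} \right)} + O 11 = \left(-2 + \frac{1}{4} \cdot 6\right) + 3 \cdot 11 = \left(-2 + \frac{3}{2}\right) + 33 = - \frac{1}{2} + 33 = \frac{65}{2}$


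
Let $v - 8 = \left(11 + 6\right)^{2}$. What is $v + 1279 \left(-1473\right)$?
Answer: $-1883670$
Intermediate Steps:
$v = 297$ ($v = 8 + \left(11 + 6\right)^{2} = 8 + 17^{2} = 8 + 289 = 297$)
$v + 1279 \left(-1473\right) = 297 + 1279 \left(-1473\right) = 297 - 1883967 = -1883670$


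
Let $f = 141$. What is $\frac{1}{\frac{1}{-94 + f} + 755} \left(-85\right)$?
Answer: $- \frac{3995}{35486} \approx -0.11258$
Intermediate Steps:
$\frac{1}{\frac{1}{-94 + f} + 755} \left(-85\right) = \frac{1}{\frac{1}{-94 + 141} + 755} \left(-85\right) = \frac{1}{\frac{1}{47} + 755} \left(-85\right) = \frac{1}{\frac{35486}{47}} \left(-85\right) = \frac{47}{35486} \left(-85\right) = - \frac{3995}{35486}$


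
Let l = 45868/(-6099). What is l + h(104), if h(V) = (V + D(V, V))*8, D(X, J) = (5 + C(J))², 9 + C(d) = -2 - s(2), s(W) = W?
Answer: 8151188/6099 ≈ 1336.5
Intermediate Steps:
C(d) = -13 (C(d) = -9 + (-2 - 1*2) = -9 + (-2 - 2) = -9 - 4 = -13)
D(X, J) = 64 (D(X, J) = (5 - 13)² = (-8)² = 64)
l = -45868/6099 (l = 45868*(-1/6099) = -45868/6099 ≈ -7.5206)
h(V) = 512 + 8*V (h(V) = (V + 64)*8 = (64 + V)*8 = 512 + 8*V)
l + h(104) = -45868/6099 + (512 + 8*104) = -45868/6099 + (512 + 832) = -45868/6099 + 1344 = 8151188/6099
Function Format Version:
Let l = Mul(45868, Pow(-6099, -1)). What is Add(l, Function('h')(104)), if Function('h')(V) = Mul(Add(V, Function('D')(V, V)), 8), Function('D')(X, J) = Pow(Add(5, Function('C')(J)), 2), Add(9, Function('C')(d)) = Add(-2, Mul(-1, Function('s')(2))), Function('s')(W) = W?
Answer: Rational(8151188, 6099) ≈ 1336.5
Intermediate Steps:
Function('C')(d) = -13 (Function('C')(d) = Add(-9, Add(-2, Mul(-1, 2))) = Add(-9, Add(-2, -2)) = Add(-9, -4) = -13)
Function('D')(X, J) = 64 (Function('D')(X, J) = Pow(Add(5, -13), 2) = Pow(-8, 2) = 64)
l = Rational(-45868, 6099) (l = Mul(45868, Rational(-1, 6099)) = Rational(-45868, 6099) ≈ -7.5206)
Function('h')(V) = Add(512, Mul(8, V)) (Function('h')(V) = Mul(Add(V, 64), 8) = Mul(Add(64, V), 8) = Add(512, Mul(8, V)))
Add(l, Function('h')(104)) = Add(Rational(-45868, 6099), Add(512, Mul(8, 104))) = Add(Rational(-45868, 6099), Add(512, 832)) = Add(Rational(-45868, 6099), 1344) = Rational(8151188, 6099)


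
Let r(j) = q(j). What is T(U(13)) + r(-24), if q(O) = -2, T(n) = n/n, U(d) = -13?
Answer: -1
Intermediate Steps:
T(n) = 1
r(j) = -2
T(U(13)) + r(-24) = 1 - 2 = -1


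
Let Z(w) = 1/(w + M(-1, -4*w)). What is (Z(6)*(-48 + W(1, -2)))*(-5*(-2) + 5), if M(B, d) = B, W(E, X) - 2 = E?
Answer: -135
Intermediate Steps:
W(E, X) = 2 + E
Z(w) = 1/(-1 + w) (Z(w) = 1/(w - 1) = 1/(-1 + w))
(Z(6)*(-48 + W(1, -2)))*(-5*(-2) + 5) = ((-48 + (2 + 1))/(-1 + 6))*(-5*(-2) + 5) = ((-48 + 3)/5)*(10 + 5) = ((⅕)*(-45))*15 = -9*15 = -135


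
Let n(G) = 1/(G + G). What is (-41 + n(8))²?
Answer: 429025/256 ≈ 1675.9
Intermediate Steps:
n(G) = 1/(2*G)
(-41 + n(8))² = (-41 + (½)/8)² = (-41 + (½)*(⅛))² = (-41 + 1/16)² = (-655/16)² = 429025/256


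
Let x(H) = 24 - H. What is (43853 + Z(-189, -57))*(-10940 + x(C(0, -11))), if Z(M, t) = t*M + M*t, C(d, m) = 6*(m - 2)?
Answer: -708794362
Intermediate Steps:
C(d, m) = -12 + 6*m (C(d, m) = 6*(-2 + m) = -12 + 6*m)
Z(M, t) = 2*M*t (Z(M, t) = M*t + M*t = 2*M*t)
(43853 + Z(-189, -57))*(-10940 + x(C(0, -11))) = (43853 + 2*(-189)*(-57))*(-10940 + (24 - (-12 + 6*(-11)))) = (43853 + 21546)*(-10940 + (24 - (-12 - 66))) = 65399*(-10940 + (24 - 1*(-78))) = 65399*(-10940 + (24 + 78)) = 65399*(-10940 + 102) = 65399*(-10838) = -708794362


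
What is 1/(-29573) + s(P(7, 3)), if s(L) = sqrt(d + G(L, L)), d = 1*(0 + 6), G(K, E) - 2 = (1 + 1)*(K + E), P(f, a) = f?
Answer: 177437/29573 ≈ 6.0000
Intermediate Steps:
G(K, E) = 2 + 2*E + 2*K (G(K, E) = 2 + (1 + 1)*(K + E) = 2 + 2*(E + K) = 2 + (2*E + 2*K) = 2 + 2*E + 2*K)
d = 6 (d = 1*6 = 6)
s(L) = sqrt(8 + 4*L) (s(L) = sqrt(6 + (2 + 2*L + 2*L)) = sqrt(6 + (2 + 4*L)) = sqrt(8 + 4*L))
1/(-29573) + s(P(7, 3)) = 1/(-29573) + 2*sqrt(2 + 7) = -1/29573 + 2*sqrt(9) = -1/29573 + 2*3 = -1/29573 + 6 = 177437/29573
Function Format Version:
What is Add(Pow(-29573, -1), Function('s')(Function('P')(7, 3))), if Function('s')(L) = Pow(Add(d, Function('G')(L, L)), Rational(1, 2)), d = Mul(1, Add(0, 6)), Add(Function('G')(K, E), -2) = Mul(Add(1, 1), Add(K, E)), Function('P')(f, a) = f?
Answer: Rational(177437, 29573) ≈ 6.0000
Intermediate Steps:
Function('G')(K, E) = Add(2, Mul(2, E), Mul(2, K)) (Function('G')(K, E) = Add(2, Mul(Add(1, 1), Add(K, E))) = Add(2, Mul(2, Add(E, K))) = Add(2, Add(Mul(2, E), Mul(2, K))) = Add(2, Mul(2, E), Mul(2, K)))
d = 6 (d = Mul(1, 6) = 6)
Function('s')(L) = Pow(Add(8, Mul(4, L)), Rational(1, 2)) (Function('s')(L) = Pow(Add(6, Add(2, Mul(2, L), Mul(2, L))), Rational(1, 2)) = Pow(Add(6, Add(2, Mul(4, L))), Rational(1, 2)) = Pow(Add(8, Mul(4, L)), Rational(1, 2)))
Add(Pow(-29573, -1), Function('s')(Function('P')(7, 3))) = Add(Pow(-29573, -1), Mul(2, Pow(Add(2, 7), Rational(1, 2)))) = Add(Rational(-1, 29573), Mul(2, Pow(9, Rational(1, 2)))) = Add(Rational(-1, 29573), Mul(2, 3)) = Add(Rational(-1, 29573), 6) = Rational(177437, 29573)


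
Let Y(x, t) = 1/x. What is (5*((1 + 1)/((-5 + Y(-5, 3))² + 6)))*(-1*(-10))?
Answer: 1250/413 ≈ 3.0266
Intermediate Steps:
(5*((1 + 1)/((-5 + Y(-5, 3))² + 6)))*(-1*(-10)) = (5*((1 + 1)/((-5 + 1/(-5))² + 6)))*(-1*(-10)) = (5*(2/((-5 - ⅕)² + 6)))*10 = (5*(2/((-26/5)² + 6)))*10 = (5*(2/(676/25 + 6)))*10 = (5*(2/(826/25)))*10 = (5*(2*(25/826)))*10 = (5*(25/413))*10 = (125/413)*10 = 1250/413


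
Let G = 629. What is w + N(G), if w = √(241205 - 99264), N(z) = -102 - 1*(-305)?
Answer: 203 + √141941 ≈ 579.75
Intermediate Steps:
N(z) = 203 (N(z) = -102 + 305 = 203)
w = √141941 ≈ 376.75
w + N(G) = √141941 + 203 = 203 + √141941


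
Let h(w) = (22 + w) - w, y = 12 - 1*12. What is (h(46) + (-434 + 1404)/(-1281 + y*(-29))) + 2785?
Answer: 3594797/1281 ≈ 2806.2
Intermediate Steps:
y = 0 (y = 12 - 12 = 0)
h(w) = 22
(h(46) + (-434 + 1404)/(-1281 + y*(-29))) + 2785 = (22 + (-434 + 1404)/(-1281 + 0*(-29))) + 2785 = (22 + 970/(-1281 + 0)) + 2785 = (22 + 970/(-1281)) + 2785 = (22 + 970*(-1/1281)) + 2785 = (22 - 970/1281) + 2785 = 27212/1281 + 2785 = 3594797/1281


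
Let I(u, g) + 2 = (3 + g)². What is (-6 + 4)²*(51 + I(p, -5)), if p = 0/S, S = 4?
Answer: 212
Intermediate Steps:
p = 0 (p = 0/4 = 0*(¼) = 0)
I(u, g) = -2 + (3 + g)²
(-6 + 4)²*(51 + I(p, -5)) = (-6 + 4)²*(51 + (-2 + (3 - 5)²)) = (-2)²*(51 + (-2 + (-2)²)) = 4*(51 + (-2 + 4)) = 4*(51 + 2) = 4*53 = 212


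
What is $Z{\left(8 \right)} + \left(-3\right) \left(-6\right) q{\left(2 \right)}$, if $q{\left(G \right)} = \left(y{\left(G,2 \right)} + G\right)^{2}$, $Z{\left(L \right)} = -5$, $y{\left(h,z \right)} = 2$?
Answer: $283$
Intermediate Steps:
$q{\left(G \right)} = \left(2 + G\right)^{2}$
$Z{\left(8 \right)} + \left(-3\right) \left(-6\right) q{\left(2 \right)} = -5 + \left(-3\right) \left(-6\right) \left(2 + 2\right)^{2} = -5 + 18 \cdot 4^{2} = -5 + 18 \cdot 16 = -5 + 288 = 283$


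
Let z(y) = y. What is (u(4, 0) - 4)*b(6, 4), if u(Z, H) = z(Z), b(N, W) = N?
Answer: 0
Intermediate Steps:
u(Z, H) = Z
(u(4, 0) - 4)*b(6, 4) = (4 - 4)*6 = 0*6 = 0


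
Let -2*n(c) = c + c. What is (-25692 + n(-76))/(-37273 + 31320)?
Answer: 25616/5953 ≈ 4.3030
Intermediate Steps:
n(c) = -c (n(c) = -(c + c)/2 = -c)
(-25692 + n(-76))/(-37273 + 31320) = (-25692 - 1*(-76))/(-37273 + 31320) = (-25692 + 76)/(-5953) = -25616*(-1/5953) = 25616/5953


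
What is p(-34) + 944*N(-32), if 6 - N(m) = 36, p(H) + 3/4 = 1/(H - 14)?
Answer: -1359397/48 ≈ -28321.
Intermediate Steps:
p(H) = -¾ + 1/(-14 + H) (p(H) = -¾ + 1/(H - 14) = -¾ + 1/(-14 + H))
N(m) = -30 (N(m) = 6 - 1*36 = 6 - 36 = -30)
p(-34) + 944*N(-32) = (46 - 3*(-34))/(4*(-14 - 34)) + 944*(-30) = (¼)*(46 + 102)/(-48) - 28320 = (¼)*(-1/48)*148 - 28320 = -37/48 - 28320 = -1359397/48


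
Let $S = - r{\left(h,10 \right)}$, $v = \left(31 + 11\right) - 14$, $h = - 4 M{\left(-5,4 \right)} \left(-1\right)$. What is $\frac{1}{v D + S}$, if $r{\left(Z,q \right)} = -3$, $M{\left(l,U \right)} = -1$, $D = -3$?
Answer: $- \frac{1}{81} \approx -0.012346$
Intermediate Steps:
$h = -4$ ($h = \left(-4\right) \left(-1\right) \left(-1\right) = 4 \left(-1\right) = -4$)
$v = 28$ ($v = 42 - 14 = 28$)
$S = 3$ ($S = \left(-1\right) \left(-3\right) = 3$)
$\frac{1}{v D + S} = \frac{1}{28 \left(-3\right) + 3} = \frac{1}{-84 + 3} = \frac{1}{-81} = - \frac{1}{81}$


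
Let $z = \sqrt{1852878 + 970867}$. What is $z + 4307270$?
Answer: $4307270 + \sqrt{2823745} \approx 4.309 \cdot 10^{6}$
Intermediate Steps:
$z = \sqrt{2823745} \approx 1680.4$
$z + 4307270 = \sqrt{2823745} + 4307270 = 4307270 + \sqrt{2823745}$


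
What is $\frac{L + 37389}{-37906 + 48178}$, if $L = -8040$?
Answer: $\frac{9783}{3424} \approx 2.8572$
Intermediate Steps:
$\frac{L + 37389}{-37906 + 48178} = \frac{-8040 + 37389}{-37906 + 48178} = \frac{29349}{10272} = 29349 \cdot \frac{1}{10272} = \frac{9783}{3424}$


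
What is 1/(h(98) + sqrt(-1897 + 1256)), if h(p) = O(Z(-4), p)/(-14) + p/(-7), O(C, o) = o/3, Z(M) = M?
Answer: -147/8170 - 9*I*sqrt(641)/8170 ≈ -0.017993 - 0.02789*I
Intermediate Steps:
O(C, o) = o/3 (O(C, o) = o*(1/3) = o/3)
h(p) = -p/6 (h(p) = (p/3)/(-14) + p/(-7) = (p/3)*(-1/14) + p*(-1/7) = -p/42 - p/7 = -p/6)
1/(h(98) + sqrt(-1897 + 1256)) = 1/(-1/6*98 + sqrt(-1897 + 1256)) = 1/(-49/3 + sqrt(-641)) = 1/(-49/3 + I*sqrt(641))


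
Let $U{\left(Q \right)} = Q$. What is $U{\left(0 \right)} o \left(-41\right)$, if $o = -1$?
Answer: $0$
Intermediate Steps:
$U{\left(0 \right)} o \left(-41\right) = 0 \left(-1\right) \left(-41\right) = 0 \left(-41\right) = 0$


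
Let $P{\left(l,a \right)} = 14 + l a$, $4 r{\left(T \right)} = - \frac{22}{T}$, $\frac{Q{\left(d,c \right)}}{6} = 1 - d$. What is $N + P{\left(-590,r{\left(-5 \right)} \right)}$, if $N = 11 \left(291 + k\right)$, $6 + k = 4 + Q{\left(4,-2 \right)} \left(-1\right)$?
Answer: $2742$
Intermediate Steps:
$Q{\left(d,c \right)} = 6 - 6 d$ ($Q{\left(d,c \right)} = 6 \left(1 - d\right) = 6 - 6 d$)
$r{\left(T \right)} = - \frac{11}{2 T}$ ($r{\left(T \right)} = \frac{\left(-22\right) \frac{1}{T}}{4} = - \frac{11}{2 T}$)
$k = 16$ ($k = -6 + \left(4 + \left(6 - 24\right) \left(-1\right)\right) = -6 + \left(4 - -18\right) = -6 + \left(4 + 18\right) = -6 + 22 = 16$)
$P{\left(l,a \right)} = 14 + a l$
$N = 3377$ ($N = 11 \left(291 + 16\right) = 11 \cdot 307 = 3377$)
$N + P{\left(-590,r{\left(-5 \right)} \right)} = 3377 + \left(14 + - \frac{11}{2 \left(-5\right)} \left(-590\right)\right) = 3377 + \left(14 + \left(- \frac{11}{2}\right) \left(- \frac{1}{5}\right) \left(-590\right)\right) = 3377 + \left(14 + \frac{11}{10} \left(-590\right)\right) = 3377 + \left(14 - 649\right) = 3377 - 635 = 2742$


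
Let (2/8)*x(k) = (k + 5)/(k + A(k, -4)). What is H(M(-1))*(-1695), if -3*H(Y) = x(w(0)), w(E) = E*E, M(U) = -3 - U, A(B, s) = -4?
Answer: -2825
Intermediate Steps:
w(E) = E²
x(k) = 4*(5 + k)/(-4 + k) (x(k) = 4*((k + 5)/(k - 4)) = 4*((5 + k)/(-4 + k)) = 4*(5 + k)/(-4 + k))
H(Y) = 5/3 (H(Y) = -4*(5 + 0²)/(3*(-4 + 0²)) = -4*(5 + 0)/(3*(-4 + 0)) = -4*5/(3*(-4)) = -4*(-1)*5/(3*4) = -⅓*(-5) = 5/3)
H(M(-1))*(-1695) = (5/3)*(-1695) = -2825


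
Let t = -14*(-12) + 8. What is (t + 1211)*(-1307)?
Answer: -1812809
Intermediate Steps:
t = 176 (t = 168 + 8 = 176)
(t + 1211)*(-1307) = (176 + 1211)*(-1307) = 1387*(-1307) = -1812809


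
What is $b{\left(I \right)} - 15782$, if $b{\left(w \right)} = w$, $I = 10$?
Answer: $-15772$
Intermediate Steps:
$b{\left(I \right)} - 15782 = 10 - 15782 = -15772$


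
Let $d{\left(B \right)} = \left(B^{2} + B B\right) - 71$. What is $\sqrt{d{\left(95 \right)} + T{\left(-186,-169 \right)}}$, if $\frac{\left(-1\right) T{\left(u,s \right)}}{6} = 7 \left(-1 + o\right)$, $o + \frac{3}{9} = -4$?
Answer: $\sqrt{18203} \approx 134.92$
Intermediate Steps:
$o = - \frac{13}{3}$ ($o = - \frac{1}{3} - 4 = - \frac{13}{3} \approx -4.3333$)
$T{\left(u,s \right)} = 224$ ($T{\left(u,s \right)} = - 6 \cdot 7 \left(-1 - \frac{13}{3}\right) = - 6 \cdot 7 \left(- \frac{16}{3}\right) = \left(-6\right) \left(- \frac{112}{3}\right) = 224$)
$d{\left(B \right)} = -71 + 2 B^{2}$ ($d{\left(B \right)} = \left(B^{2} + B^{2}\right) - 71 = 2 B^{2} - 71 = -71 + 2 B^{2}$)
$\sqrt{d{\left(95 \right)} + T{\left(-186,-169 \right)}} = \sqrt{\left(-71 + 2 \cdot 95^{2}\right) + 224} = \sqrt{\left(-71 + 2 \cdot 9025\right) + 224} = \sqrt{\left(-71 + 18050\right) + 224} = \sqrt{17979 + 224} = \sqrt{18203}$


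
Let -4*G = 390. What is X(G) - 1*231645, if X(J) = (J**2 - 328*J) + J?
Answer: -761025/4 ≈ -1.9026e+5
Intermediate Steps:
G = -195/2 (G = -1/4*390 = -195/2 ≈ -97.500)
X(J) = J**2 - 327*J
X(G) - 1*231645 = -195*(-327 - 195/2)/2 - 1*231645 = -195/2*(-849/2) - 231645 = 165555/4 - 231645 = -761025/4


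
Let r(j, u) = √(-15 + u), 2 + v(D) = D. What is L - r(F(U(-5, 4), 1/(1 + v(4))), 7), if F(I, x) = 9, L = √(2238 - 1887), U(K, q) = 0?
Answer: 3*√39 - 2*I*√2 ≈ 18.735 - 2.8284*I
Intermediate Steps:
v(D) = -2 + D
L = 3*√39 (L = √351 = 3*√39 ≈ 18.735)
L - r(F(U(-5, 4), 1/(1 + v(4))), 7) = 3*√39 - √(-15 + 7) = 3*√39 - √(-8) = 3*√39 - 2*I*√2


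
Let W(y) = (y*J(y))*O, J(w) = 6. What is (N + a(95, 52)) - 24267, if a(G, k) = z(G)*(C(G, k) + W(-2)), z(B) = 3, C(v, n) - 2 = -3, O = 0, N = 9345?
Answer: -14925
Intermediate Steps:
C(v, n) = -1 (C(v, n) = 2 - 3 = -1)
W(y) = 0 (W(y) = (y*6)*0 = (6*y)*0 = 0)
a(G, k) = -3 (a(G, k) = 3*(-1 + 0) = 3*(-1) = -3)
(N + a(95, 52)) - 24267 = (9345 - 3) - 24267 = 9342 - 24267 = -14925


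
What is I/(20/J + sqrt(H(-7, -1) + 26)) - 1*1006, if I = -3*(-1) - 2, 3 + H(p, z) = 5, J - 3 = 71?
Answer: -19230881/19116 + 1369*sqrt(7)/19116 ≈ -1005.8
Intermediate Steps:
J = 74 (J = 3 + 71 = 74)
H(p, z) = 2 (H(p, z) = -3 + 5 = 2)
I = 1 (I = 3 - 2 = 1)
I/(20/J + sqrt(H(-7, -1) + 26)) - 1*1006 = 1/(20/74 + sqrt(2 + 26)) - 1*1006 = 1/(20*(1/74) + sqrt(28)) - 1006 = 1/(10/37 + 2*sqrt(7)) - 1006 = -1006 + 1/(10/37 + 2*sqrt(7))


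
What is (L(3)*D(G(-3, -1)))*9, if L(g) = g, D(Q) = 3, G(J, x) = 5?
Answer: 81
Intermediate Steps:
(L(3)*D(G(-3, -1)))*9 = (3*3)*9 = 9*9 = 81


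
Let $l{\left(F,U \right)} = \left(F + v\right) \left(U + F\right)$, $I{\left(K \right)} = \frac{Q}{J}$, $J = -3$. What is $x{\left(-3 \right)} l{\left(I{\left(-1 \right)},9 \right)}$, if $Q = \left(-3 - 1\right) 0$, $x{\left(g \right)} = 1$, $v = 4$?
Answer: $36$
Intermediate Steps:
$Q = 0$ ($Q = \left(-4\right) 0 = 0$)
$I{\left(K \right)} = 0$ ($I{\left(K \right)} = \frac{0}{-3} = 0 \left(- \frac{1}{3}\right) = 0$)
$l{\left(F,U \right)} = \left(4 + F\right) \left(F + U\right)$ ($l{\left(F,U \right)} = \left(F + 4\right) \left(U + F\right) = \left(4 + F\right) \left(F + U\right)$)
$x{\left(-3 \right)} l{\left(I{\left(-1 \right)},9 \right)} = 1 \left(0^{2} + 4 \cdot 0 + 4 \cdot 9 + 0 \cdot 9\right) = 1 \left(0 + 0 + 36 + 0\right) = 1 \cdot 36 = 36$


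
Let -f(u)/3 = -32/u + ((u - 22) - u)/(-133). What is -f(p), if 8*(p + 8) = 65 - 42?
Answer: 104850/5453 ≈ 19.228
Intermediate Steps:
p = -41/8 (p = -8 + (65 - 42)/8 = -8 + (1/8)*23 = -8 + 23/8 = -41/8 ≈ -5.1250)
f(u) = -66/133 + 96/u (f(u) = -3*(-32/u + ((u - 22) - u)/(-133)) = -3*(-32/u + ((-22 + u) - u)*(-1/133)) = -3*(-32/u - 22*(-1/133)) = -3*(-32/u + 22/133) = -3*(22/133 - 32/u) = -66/133 + 96/u)
-f(p) = -(-66/133 + 96/(-41/8)) = -(-66/133 + 96*(-8/41)) = -(-66/133 - 768/41) = -1*(-104850/5453) = 104850/5453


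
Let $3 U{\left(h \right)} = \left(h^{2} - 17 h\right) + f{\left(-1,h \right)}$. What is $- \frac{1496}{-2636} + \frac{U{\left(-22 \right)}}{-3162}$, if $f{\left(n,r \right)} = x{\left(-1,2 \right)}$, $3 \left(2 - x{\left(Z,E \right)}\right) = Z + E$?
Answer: $\frac{8943731}{18753822} \approx 0.4769$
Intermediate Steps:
$x{\left(Z,E \right)} = 2 - \frac{E}{3} - \frac{Z}{3}$ ($x{\left(Z,E \right)} = 2 - \frac{Z + E}{3} = 2 - \frac{E + Z}{3} = 2 - \left(\frac{E}{3} + \frac{Z}{3}\right) = 2 - \frac{E}{3} - \frac{Z}{3}$)
$f{\left(n,r \right)} = \frac{5}{3}$ ($f{\left(n,r \right)} = 2 - \frac{2}{3} - - \frac{1}{3} = 2 - \frac{2}{3} + \frac{1}{3} = \frac{5}{3}$)
$U{\left(h \right)} = \frac{5}{9} - \frac{17 h}{3} + \frac{h^{2}}{3}$ ($U{\left(h \right)} = \frac{\left(h^{2} - 17 h\right) + \frac{5}{3}}{3} = \frac{\frac{5}{3} + h^{2} - 17 h}{3} = \frac{5}{9} - \frac{17 h}{3} + \frac{h^{2}}{3}$)
$- \frac{1496}{-2636} + \frac{U{\left(-22 \right)}}{-3162} = - \frac{1496}{-2636} + \frac{\frac{5}{9} - - \frac{374}{3} + \frac{\left(-22\right)^{2}}{3}}{-3162} = \left(-1496\right) \left(- \frac{1}{2636}\right) + \left(\frac{5}{9} + \frac{374}{3} + \frac{1}{3} \cdot 484\right) \left(- \frac{1}{3162}\right) = \frac{374}{659} + \left(\frac{5}{9} + \frac{374}{3} + \frac{484}{3}\right) \left(- \frac{1}{3162}\right) = \frac{374}{659} + \frac{2579}{9} \left(- \frac{1}{3162}\right) = \frac{374}{659} - \frac{2579}{28458} = \frac{8943731}{18753822}$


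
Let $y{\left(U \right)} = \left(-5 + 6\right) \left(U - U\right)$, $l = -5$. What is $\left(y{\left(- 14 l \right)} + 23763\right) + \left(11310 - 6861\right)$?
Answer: $28212$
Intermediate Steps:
$y{\left(U \right)} = 0$ ($y{\left(U \right)} = 1 \cdot 0 = 0$)
$\left(y{\left(- 14 l \right)} + 23763\right) + \left(11310 - 6861\right) = \left(0 + 23763\right) + \left(11310 - 6861\right) = 23763 + \left(11310 - 6861\right) = 23763 + 4449 = 28212$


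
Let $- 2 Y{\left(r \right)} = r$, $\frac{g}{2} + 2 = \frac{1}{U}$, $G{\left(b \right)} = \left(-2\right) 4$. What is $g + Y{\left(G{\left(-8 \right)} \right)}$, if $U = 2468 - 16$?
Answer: $\frac{1}{1226} \approx 0.00081566$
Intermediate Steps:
$G{\left(b \right)} = -8$
$U = 2452$
$g = - \frac{4903}{1226}$ ($g = -4 + \frac{2}{2452} = -4 + 2 \cdot \frac{1}{2452} = -4 + \frac{1}{1226} = - \frac{4903}{1226} \approx -3.9992$)
$Y{\left(r \right)} = - \frac{r}{2}$
$g + Y{\left(G{\left(-8 \right)} \right)} = - \frac{4903}{1226} - -4 = - \frac{4903}{1226} + 4 = \frac{1}{1226}$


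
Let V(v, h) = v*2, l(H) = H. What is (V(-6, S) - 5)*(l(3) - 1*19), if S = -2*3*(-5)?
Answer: 272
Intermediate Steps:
S = 30 (S = -6*(-5) = 30)
V(v, h) = 2*v
(V(-6, S) - 5)*(l(3) - 1*19) = (2*(-6) - 5)*(3 - 1*19) = (-12 - 5)*(3 - 19) = -17*(-16) = 272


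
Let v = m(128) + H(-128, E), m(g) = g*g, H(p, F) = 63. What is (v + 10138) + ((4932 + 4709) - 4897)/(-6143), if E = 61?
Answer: 163306911/6143 ≈ 26584.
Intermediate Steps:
m(g) = g²
v = 16447 (v = 128² + 63 = 16384 + 63 = 16447)
(v + 10138) + ((4932 + 4709) - 4897)/(-6143) = (16447 + 10138) + ((4932 + 4709) - 4897)/(-6143) = 26585 + (9641 - 4897)*(-1/6143) = 26585 + 4744*(-1/6143) = 26585 - 4744/6143 = 163306911/6143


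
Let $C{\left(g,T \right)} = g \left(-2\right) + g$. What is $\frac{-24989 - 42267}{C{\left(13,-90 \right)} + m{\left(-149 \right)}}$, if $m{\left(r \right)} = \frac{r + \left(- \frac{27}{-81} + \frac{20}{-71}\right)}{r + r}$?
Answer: $\frac{152464548}{28337} \approx 5380.4$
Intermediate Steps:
$C{\left(g,T \right)} = - g$ ($C{\left(g,T \right)} = - 2 g + g = - g$)
$m{\left(r \right)} = \frac{\frac{11}{213} + r}{2 r}$ ($m{\left(r \right)} = \frac{r + \left(\left(-27\right) \left(- \frac{1}{81}\right) + 20 \left(- \frac{1}{71}\right)\right)}{2 r} = \left(r + \left(\frac{1}{3} - \frac{20}{71}\right)\right) \frac{1}{2 r} = \left(r + \frac{11}{213}\right) \frac{1}{2 r} = \left(\frac{11}{213} + r\right) \frac{1}{2 r} = \frac{\frac{11}{213} + r}{2 r}$)
$\frac{-24989 - 42267}{C{\left(13,-90 \right)} + m{\left(-149 \right)}} = \frac{-24989 - 42267}{\left(-1\right) 13 + \frac{11 + 213 \left(-149\right)}{426 \left(-149\right)}} = - \frac{67256}{-13 + \frac{1}{426} \left(- \frac{1}{149}\right) \left(11 - 31737\right)} = - \frac{67256}{-13 + \frac{1}{426} \left(- \frac{1}{149}\right) \left(-31726\right)} = - \frac{67256}{-13 + \frac{15863}{31737}} = - \frac{67256}{- \frac{396718}{31737}} = \left(-67256\right) \left(- \frac{31737}{396718}\right) = \frac{152464548}{28337}$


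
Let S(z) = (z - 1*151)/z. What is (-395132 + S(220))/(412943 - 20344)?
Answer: -86928971/86371780 ≈ -1.0065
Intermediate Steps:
S(z) = (-151 + z)/z (S(z) = (z - 151)/z = (-151 + z)/z)
(-395132 + S(220))/(412943 - 20344) = (-395132 + (-151 + 220)/220)/(412943 - 20344) = (-395132 + (1/220)*69)/392599 = (-395132 + 69/220)*(1/392599) = -86928971/220*1/392599 = -86928971/86371780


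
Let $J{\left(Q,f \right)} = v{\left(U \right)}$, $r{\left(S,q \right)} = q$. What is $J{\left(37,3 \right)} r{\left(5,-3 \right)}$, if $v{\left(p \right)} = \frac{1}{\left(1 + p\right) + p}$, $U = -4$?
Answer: $\frac{3}{7} \approx 0.42857$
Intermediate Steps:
$v{\left(p \right)} = \frac{1}{1 + 2 p}$
$J{\left(Q,f \right)} = - \frac{1}{7}$ ($J{\left(Q,f \right)} = \frac{1}{1 + 2 \left(-4\right)} = \frac{1}{1 - 8} = \frac{1}{-7} = - \frac{1}{7}$)
$J{\left(37,3 \right)} r{\left(5,-3 \right)} = \left(- \frac{1}{7}\right) \left(-3\right) = \frac{3}{7}$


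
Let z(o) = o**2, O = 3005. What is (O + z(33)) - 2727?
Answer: 1367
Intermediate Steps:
(O + z(33)) - 2727 = (3005 + 33**2) - 2727 = (3005 + 1089) - 2727 = 4094 - 2727 = 1367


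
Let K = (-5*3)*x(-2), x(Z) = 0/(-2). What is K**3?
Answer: 0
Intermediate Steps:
x(Z) = 0 (x(Z) = 0*(-1/2) = 0)
K = 0 (K = -5*3*0 = -15*0 = 0)
K**3 = 0**3 = 0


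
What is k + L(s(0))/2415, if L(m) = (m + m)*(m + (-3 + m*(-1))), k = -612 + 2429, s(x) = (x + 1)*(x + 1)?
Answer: 1462683/805 ≈ 1817.0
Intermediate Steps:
s(x) = (1 + x)² (s(x) = (1 + x)*(1 + x) = (1 + x)²)
k = 1817
L(m) = -6*m (L(m) = (2*m)*(m + (-3 - m)) = (2*m)*(-3) = -6*m)
k + L(s(0))/2415 = 1817 - 6*(1 + 0)²/2415 = 1817 - 6*1²*(1/2415) = 1817 - 6*1*(1/2415) = 1817 - 6*1/2415 = 1817 - 2/805 = 1462683/805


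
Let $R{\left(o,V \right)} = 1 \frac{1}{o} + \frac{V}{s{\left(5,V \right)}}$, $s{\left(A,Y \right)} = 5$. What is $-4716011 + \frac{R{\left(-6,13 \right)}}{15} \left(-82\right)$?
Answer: $- \frac{1061105468}{225} \approx -4.716 \cdot 10^{6}$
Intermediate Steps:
$R{\left(o,V \right)} = \frac{1}{o} + \frac{V}{5}$ ($R{\left(o,V \right)} = 1 \frac{1}{o} + \frac{V}{5} = \frac{1}{o} + V \frac{1}{5} = \frac{1}{o} + \frac{V}{5}$)
$-4716011 + \frac{R{\left(-6,13 \right)}}{15} \left(-82\right) = -4716011 + \frac{\frac{1}{-6} + \frac{1}{5} \cdot 13}{15} \left(-82\right) = -4716011 + \left(- \frac{1}{6} + \frac{13}{5}\right) \frac{1}{15} \left(-82\right) = -4716011 + \frac{73}{30} \cdot \frac{1}{15} \left(-82\right) = -4716011 + \frac{73}{450} \left(-82\right) = -4716011 - \frac{2993}{225} = - \frac{1061105468}{225}$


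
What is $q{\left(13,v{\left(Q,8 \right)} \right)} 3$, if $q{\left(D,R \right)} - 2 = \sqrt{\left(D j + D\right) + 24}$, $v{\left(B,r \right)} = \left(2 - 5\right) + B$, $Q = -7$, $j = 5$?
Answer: $6 + 3 \sqrt{102} \approx 36.299$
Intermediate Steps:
$v{\left(B,r \right)} = -3 + B$
$q{\left(D,R \right)} = 2 + \sqrt{24 + 6 D}$ ($q{\left(D,R \right)} = 2 + \sqrt{\left(D 5 + D\right) + 24} = 2 + \sqrt{\left(5 D + D\right) + 24} = 2 + \sqrt{6 D + 24} = 2 + \sqrt{24 + 6 D}$)
$q{\left(13,v{\left(Q,8 \right)} \right)} 3 = \left(2 + \sqrt{24 + 6 \cdot 13}\right) 3 = \left(2 + \sqrt{24 + 78}\right) 3 = \left(2 + \sqrt{102}\right) 3 = 6 + 3 \sqrt{102}$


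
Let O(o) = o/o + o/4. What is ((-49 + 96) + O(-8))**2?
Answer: 2116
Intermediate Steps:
O(o) = 1 + o/4 (O(o) = 1 + o*(1/4) = 1 + o/4)
((-49 + 96) + O(-8))**2 = ((-49 + 96) + (1 + (1/4)*(-8)))**2 = (47 + (1 - 2))**2 = (47 - 1)**2 = 46**2 = 2116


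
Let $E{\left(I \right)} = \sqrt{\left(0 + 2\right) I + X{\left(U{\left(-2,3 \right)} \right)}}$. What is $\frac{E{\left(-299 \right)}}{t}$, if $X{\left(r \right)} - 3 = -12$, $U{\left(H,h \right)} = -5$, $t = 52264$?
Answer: $\frac{i \sqrt{607}}{52264} \approx 0.0004714 i$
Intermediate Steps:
$X{\left(r \right)} = -9$ ($X{\left(r \right)} = 3 - 12 = -9$)
$E{\left(I \right)} = \sqrt{-9 + 2 I}$ ($E{\left(I \right)} = \sqrt{\left(0 + 2\right) I - 9} = \sqrt{2 I - 9} = \sqrt{-9 + 2 I}$)
$\frac{E{\left(-299 \right)}}{t} = \frac{\sqrt{-9 + 2 \left(-299\right)}}{52264} = \sqrt{-9 - 598} \cdot \frac{1}{52264} = \sqrt{-607} \cdot \frac{1}{52264} = i \sqrt{607} \cdot \frac{1}{52264} = \frac{i \sqrt{607}}{52264}$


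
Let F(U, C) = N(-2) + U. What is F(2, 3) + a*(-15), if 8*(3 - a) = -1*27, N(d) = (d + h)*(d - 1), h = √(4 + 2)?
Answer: -701/8 - 3*√6 ≈ -94.974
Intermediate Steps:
h = √6 ≈ 2.4495
N(d) = (-1 + d)*(d + √6) (N(d) = (d + √6)*(d - 1) = (d + √6)*(-1 + d) = (-1 + d)*(d + √6))
a = 51/8 (a = 3 - (-1)*27/8 = 3 - ⅛*(-27) = 3 + 27/8 = 51/8 ≈ 6.3750)
F(U, C) = 6 + U - 3*√6 (F(U, C) = ((-2)² - 1*(-2) - √6 - 2*√6) + U = (4 + 2 - √6 - 2*√6) + U = (6 - 3*√6) + U = 6 + U - 3*√6)
F(2, 3) + a*(-15) = (6 + 2 - 3*√6) + (51/8)*(-15) = (8 - 3*√6) - 765/8 = -701/8 - 3*√6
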